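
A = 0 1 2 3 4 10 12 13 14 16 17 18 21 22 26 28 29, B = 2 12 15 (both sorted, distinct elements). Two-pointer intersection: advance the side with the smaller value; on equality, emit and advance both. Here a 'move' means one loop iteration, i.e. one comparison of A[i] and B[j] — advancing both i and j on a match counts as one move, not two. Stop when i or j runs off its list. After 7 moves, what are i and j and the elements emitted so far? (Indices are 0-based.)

i=7, j=2, emitted=[2, 12]

i=0 j=0: 0<2, i++
i=1 j=0: 1<2, i++
i=2 j=0: 2==2 emit, i++,j++
i=3 j=1: 3<12, i++
i=4 j=1: 4<12, i++
i=5 j=1: 10<12, i++
i=6 j=1: 12==12 emit, i++,j++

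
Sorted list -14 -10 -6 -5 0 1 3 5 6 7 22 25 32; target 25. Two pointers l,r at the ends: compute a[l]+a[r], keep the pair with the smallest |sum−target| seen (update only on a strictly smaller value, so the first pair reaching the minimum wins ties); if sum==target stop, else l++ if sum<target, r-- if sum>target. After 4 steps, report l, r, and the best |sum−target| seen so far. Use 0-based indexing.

l=3, r=11, best |Δ|=1

l=0 r=12: -14+32=18 d=7 *, l++
l=1 r=12: -10+32=22 d=3 *, l++
l=2 r=12: -6+32=26 d=1 *, r--
l=2 r=11: -6+25=19 d=6, l++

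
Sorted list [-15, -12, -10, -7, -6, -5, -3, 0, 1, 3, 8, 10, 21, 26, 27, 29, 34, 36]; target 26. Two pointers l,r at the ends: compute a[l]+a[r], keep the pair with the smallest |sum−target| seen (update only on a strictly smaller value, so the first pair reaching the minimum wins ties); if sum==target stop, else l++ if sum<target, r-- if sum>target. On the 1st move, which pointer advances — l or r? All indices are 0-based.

l

[0,17] -15+36=21 d=5 * → l++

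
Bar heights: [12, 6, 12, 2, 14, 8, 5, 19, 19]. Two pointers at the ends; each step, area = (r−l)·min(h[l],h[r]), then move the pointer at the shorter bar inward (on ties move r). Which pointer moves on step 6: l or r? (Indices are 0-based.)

[0,8] min(12,19)*8=96 best=96 * → l++
[1,8] min(6,19)*7=42 best=96 → l++
[2,8] min(12,19)*6=72 best=96 → l++
[3,8] min(2,19)*5=10 best=96 → l++
[4,8] min(14,19)*4=56 best=96 → l++
[5,8] min(8,19)*3=24 best=96 → l++

l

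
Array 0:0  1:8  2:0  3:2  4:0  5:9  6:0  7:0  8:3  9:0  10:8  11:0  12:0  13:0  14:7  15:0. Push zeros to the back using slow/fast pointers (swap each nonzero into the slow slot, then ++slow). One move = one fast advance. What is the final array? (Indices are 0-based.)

[8, 2, 9, 3, 8, 7, 0, 0, 0, 0, 0, 0, 0, 0, 0, 0]

slow=0 fast=0: a[fast]=0, fast++
slow=0 fast=1: a[fast]=8≠0 swap→a[0]=8, slow++,fast++
slow=1 fast=2: a[fast]=0, fast++
slow=1 fast=3: a[fast]=2≠0 swap→a[1]=2, slow++,fast++
slow=2 fast=4: a[fast]=0, fast++
slow=2 fast=5: a[fast]=9≠0 swap→a[2]=9, slow++,fast++
slow=3 fast=6: a[fast]=0, fast++
slow=3 fast=7: a[fast]=0, fast++
slow=3 fast=8: a[fast]=3≠0 swap→a[3]=3, slow++,fast++
slow=4 fast=9: a[fast]=0, fast++
slow=4 fast=10: a[fast]=8≠0 swap→a[4]=8, slow++,fast++
slow=5 fast=11: a[fast]=0, fast++
slow=5 fast=12: a[fast]=0, fast++
slow=5 fast=13: a[fast]=0, fast++
slow=5 fast=14: a[fast]=7≠0 swap→a[5]=7, slow++,fast++
slow=6 fast=15: a[fast]=0, fast++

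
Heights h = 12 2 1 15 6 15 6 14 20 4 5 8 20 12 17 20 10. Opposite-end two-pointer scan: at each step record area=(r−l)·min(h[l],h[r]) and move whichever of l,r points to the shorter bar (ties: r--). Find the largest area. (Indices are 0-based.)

l=0 r=16: min(12,10)*16=160 best=160 *, r--
l=0 r=15: min(12,20)*15=180 best=180 *, l++
l=1 r=15: min(2,20)*14=28 best=180, l++
l=2 r=15: min(1,20)*13=13 best=180, l++
l=3 r=15: min(15,20)*12=180 best=180, l++
l=4 r=15: min(6,20)*11=66 best=180, l++
l=5 r=15: min(15,20)*10=150 best=180, l++
l=6 r=15: min(6,20)*9=54 best=180, l++
l=7 r=15: min(14,20)*8=112 best=180, l++
l=8 r=15: min(20,20)*7=140 best=180, r--
l=8 r=14: min(20,17)*6=102 best=180, r--
l=8 r=13: min(20,12)*5=60 best=180, r--
l=8 r=12: min(20,20)*4=80 best=180, r--
l=8 r=11: min(20,8)*3=24 best=180, r--
l=8 r=10: min(20,5)*2=10 best=180, r--
l=8 r=9: min(20,4)*1=4 best=180, r--

max area = 180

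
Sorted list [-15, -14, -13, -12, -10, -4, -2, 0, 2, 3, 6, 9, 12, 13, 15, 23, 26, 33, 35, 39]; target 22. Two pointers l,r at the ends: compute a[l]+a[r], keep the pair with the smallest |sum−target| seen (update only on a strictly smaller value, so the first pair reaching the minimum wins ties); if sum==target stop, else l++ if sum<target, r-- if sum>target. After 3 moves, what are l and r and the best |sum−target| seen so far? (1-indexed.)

l=3, r=19, best |Δ|=1

[1,20] -15+39=24 d=2 * → r--
[1,19] -15+35=20 d=2 → l++
[2,19] -14+35=21 d=1 * → l++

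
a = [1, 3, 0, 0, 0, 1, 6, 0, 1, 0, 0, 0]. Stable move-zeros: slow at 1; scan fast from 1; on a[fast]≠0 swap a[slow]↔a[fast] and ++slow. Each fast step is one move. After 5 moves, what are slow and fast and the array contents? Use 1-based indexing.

slow=3, fast=6, a=[1, 3, 0, 0, 0, 1, 6, 0, 1, 0, 0, 0]

(s=1,f=1) a[fast]=1≠0 swap→a[1]=1 → slow++,fast++
(s=2,f=2) a[fast]=3≠0 swap→a[2]=3 → slow++,fast++
(s=3,f=3) a[fast]=0 → fast++
(s=3,f=4) a[fast]=0 → fast++
(s=3,f=5) a[fast]=0 → fast++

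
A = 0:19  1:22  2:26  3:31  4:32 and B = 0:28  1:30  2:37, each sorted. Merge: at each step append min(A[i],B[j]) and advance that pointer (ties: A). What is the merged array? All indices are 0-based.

i=0 j=0: A[i]=19<=B[j]=28 take 19, i++
i=1 j=0: A[i]=22<=B[j]=28 take 22, i++
i=2 j=0: A[i]=26<=B[j]=28 take 26, i++
i=3 j=0: A[i]=31>B[j]=28 take 28, j++
i=3 j=1: A[i]=31>B[j]=30 take 30, j++
i=3 j=2: A[i]=31<=B[j]=37 take 31, i++
i=4 j=2: A[i]=32<=B[j]=37 take 32, i++
i=5 j=2: A done, take B[j]=37, j++

[19, 22, 26, 28, 30, 31, 32, 37]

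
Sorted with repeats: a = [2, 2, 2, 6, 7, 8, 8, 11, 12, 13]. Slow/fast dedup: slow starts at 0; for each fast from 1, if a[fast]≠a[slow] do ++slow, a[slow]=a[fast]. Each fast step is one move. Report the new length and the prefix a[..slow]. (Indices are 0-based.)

(s=0,f=1) a[fast]=2=a[slow] dup → fast++
(s=0,f=2) a[fast]=2=a[slow] dup → fast++
(s=0,f=3) a[fast]=6≠a[slow]=2 write a[1]=6 → slow++,fast++
(s=1,f=4) a[fast]=7≠a[slow]=6 write a[2]=7 → slow++,fast++
(s=2,f=5) a[fast]=8≠a[slow]=7 write a[3]=8 → slow++,fast++
(s=3,f=6) a[fast]=8=a[slow] dup → fast++
(s=3,f=7) a[fast]=11≠a[slow]=8 write a[4]=11 → slow++,fast++
(s=4,f=8) a[fast]=12≠a[slow]=11 write a[5]=12 → slow++,fast++
(s=5,f=9) a[fast]=13≠a[slow]=12 write a[6]=13 → slow++,fast++

length 7; prefix = [2, 6, 7, 8, 11, 12, 13]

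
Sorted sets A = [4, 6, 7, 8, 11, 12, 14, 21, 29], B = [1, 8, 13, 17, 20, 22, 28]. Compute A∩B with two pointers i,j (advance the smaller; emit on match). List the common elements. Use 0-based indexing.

[i=0,j=0] 4>1 → j++
[i=0,j=1] 4<8 → i++
[i=1,j=1] 6<8 → i++
[i=2,j=1] 7<8 → i++
[i=3,j=1] 8==8 emit → i++,j++
[i=4,j=2] 11<13 → i++
[i=5,j=2] 12<13 → i++
[i=6,j=2] 14>13 → j++
[i=6,j=3] 14<17 → i++
[i=7,j=3] 21>17 → j++
[i=7,j=4] 21>20 → j++
[i=7,j=5] 21<22 → i++
[i=8,j=5] 29>22 → j++
[i=8,j=6] 29>28 → j++

intersection = [8]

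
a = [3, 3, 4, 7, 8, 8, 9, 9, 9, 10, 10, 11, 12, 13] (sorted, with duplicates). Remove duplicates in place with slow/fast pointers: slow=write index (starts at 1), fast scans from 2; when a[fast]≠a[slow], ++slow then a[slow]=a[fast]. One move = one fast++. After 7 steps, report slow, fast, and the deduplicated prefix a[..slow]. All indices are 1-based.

slow=5, fast=9, prefix=[3, 4, 7, 8, 9]

(s=1,f=2) a[fast]=3=a[slow] dup → fast++
(s=1,f=3) a[fast]=4≠a[slow]=3 write a[2]=4 → slow++,fast++
(s=2,f=4) a[fast]=7≠a[slow]=4 write a[3]=7 → slow++,fast++
(s=3,f=5) a[fast]=8≠a[slow]=7 write a[4]=8 → slow++,fast++
(s=4,f=6) a[fast]=8=a[slow] dup → fast++
(s=4,f=7) a[fast]=9≠a[slow]=8 write a[5]=9 → slow++,fast++
(s=5,f=8) a[fast]=9=a[slow] dup → fast++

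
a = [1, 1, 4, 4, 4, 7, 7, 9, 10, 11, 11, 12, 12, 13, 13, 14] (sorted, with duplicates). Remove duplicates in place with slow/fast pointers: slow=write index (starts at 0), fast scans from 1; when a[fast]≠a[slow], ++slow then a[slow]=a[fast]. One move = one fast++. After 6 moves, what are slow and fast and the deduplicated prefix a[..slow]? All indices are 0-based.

slow=2, fast=7, prefix=[1, 4, 7]

(s=0,f=1) a[fast]=1=a[slow] dup → fast++
(s=0,f=2) a[fast]=4≠a[slow]=1 write a[1]=4 → slow++,fast++
(s=1,f=3) a[fast]=4=a[slow] dup → fast++
(s=1,f=4) a[fast]=4=a[slow] dup → fast++
(s=1,f=5) a[fast]=7≠a[slow]=4 write a[2]=7 → slow++,fast++
(s=2,f=6) a[fast]=7=a[slow] dup → fast++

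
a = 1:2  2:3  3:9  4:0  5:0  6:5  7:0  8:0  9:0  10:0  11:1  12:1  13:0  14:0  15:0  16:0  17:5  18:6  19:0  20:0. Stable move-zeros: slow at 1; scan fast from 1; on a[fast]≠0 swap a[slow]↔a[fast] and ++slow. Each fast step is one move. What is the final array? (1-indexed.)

(s=1,f=1) a[fast]=2≠0 swap→a[1]=2 → slow++,fast++
(s=2,f=2) a[fast]=3≠0 swap→a[2]=3 → slow++,fast++
(s=3,f=3) a[fast]=9≠0 swap→a[3]=9 → slow++,fast++
(s=4,f=4) a[fast]=0 → fast++
(s=4,f=5) a[fast]=0 → fast++
(s=4,f=6) a[fast]=5≠0 swap→a[4]=5 → slow++,fast++
(s=5,f=7) a[fast]=0 → fast++
(s=5,f=8) a[fast]=0 → fast++
(s=5,f=9) a[fast]=0 → fast++
(s=5,f=10) a[fast]=0 → fast++
(s=5,f=11) a[fast]=1≠0 swap→a[5]=1 → slow++,fast++
(s=6,f=12) a[fast]=1≠0 swap→a[6]=1 → slow++,fast++
(s=7,f=13) a[fast]=0 → fast++
(s=7,f=14) a[fast]=0 → fast++
(s=7,f=15) a[fast]=0 → fast++
(s=7,f=16) a[fast]=0 → fast++
(s=7,f=17) a[fast]=5≠0 swap→a[7]=5 → slow++,fast++
(s=8,f=18) a[fast]=6≠0 swap→a[8]=6 → slow++,fast++
(s=9,f=19) a[fast]=0 → fast++
(s=9,f=20) a[fast]=0 → fast++

[2, 3, 9, 5, 1, 1, 5, 6, 0, 0, 0, 0, 0, 0, 0, 0, 0, 0, 0, 0]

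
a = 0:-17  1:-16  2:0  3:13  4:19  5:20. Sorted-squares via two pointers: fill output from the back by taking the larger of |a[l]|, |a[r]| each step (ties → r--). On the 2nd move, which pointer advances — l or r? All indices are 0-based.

r

l=0 r=5: |-17|<=|20| out[5]=400, r--
l=0 r=4: |-17|<=|19| out[4]=361, r--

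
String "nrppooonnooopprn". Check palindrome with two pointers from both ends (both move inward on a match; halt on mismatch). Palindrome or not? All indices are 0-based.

palindrome

[0,15] 'n'=='n' → l++,r--
[1,14] 'r'=='r' → l++,r--
[2,13] 'p'=='p' → l++,r--
[3,12] 'p'=='p' → l++,r--
[4,11] 'o'=='o' → l++,r--
[5,10] 'o'=='o' → l++,r--
[6,9] 'o'=='o' → l++,r--
[7,8] 'n'=='n' → l++,r--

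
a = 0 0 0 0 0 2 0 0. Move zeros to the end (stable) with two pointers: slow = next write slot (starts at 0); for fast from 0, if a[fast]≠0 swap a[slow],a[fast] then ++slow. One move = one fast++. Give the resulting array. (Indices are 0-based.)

[2, 0, 0, 0, 0, 0, 0, 0]

(s=0,f=0) a[fast]=0 → fast++
(s=0,f=1) a[fast]=0 → fast++
(s=0,f=2) a[fast]=0 → fast++
(s=0,f=3) a[fast]=0 → fast++
(s=0,f=4) a[fast]=0 → fast++
(s=0,f=5) a[fast]=2≠0 swap→a[0]=2 → slow++,fast++
(s=1,f=6) a[fast]=0 → fast++
(s=1,f=7) a[fast]=0 → fast++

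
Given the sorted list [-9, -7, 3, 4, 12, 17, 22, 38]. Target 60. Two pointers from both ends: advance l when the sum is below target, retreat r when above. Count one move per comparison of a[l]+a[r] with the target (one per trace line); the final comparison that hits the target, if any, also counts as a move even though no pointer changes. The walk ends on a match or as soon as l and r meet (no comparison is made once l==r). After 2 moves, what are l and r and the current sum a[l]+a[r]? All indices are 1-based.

l=3, r=8, sum=41

[1,8] -9+38=29 <60 → l++
[2,8] -7+38=31 <60 → l++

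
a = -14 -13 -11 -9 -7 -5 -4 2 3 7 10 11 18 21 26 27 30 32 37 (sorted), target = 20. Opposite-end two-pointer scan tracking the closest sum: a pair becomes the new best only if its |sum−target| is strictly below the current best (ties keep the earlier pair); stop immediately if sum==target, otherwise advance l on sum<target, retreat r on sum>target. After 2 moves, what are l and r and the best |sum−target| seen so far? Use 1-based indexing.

l=1 r=19: -14+37=23 d=3 *, r--
l=1 r=18: -14+32=18 d=2 *, l++

l=2, r=18, best |Δ|=2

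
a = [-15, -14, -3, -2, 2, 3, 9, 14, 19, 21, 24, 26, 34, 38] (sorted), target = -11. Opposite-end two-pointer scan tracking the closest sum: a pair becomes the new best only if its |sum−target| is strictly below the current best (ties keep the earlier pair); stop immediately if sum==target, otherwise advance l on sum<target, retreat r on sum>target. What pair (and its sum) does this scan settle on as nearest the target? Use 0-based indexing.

pair (-14, 3) with sum -11 (|Δ|=0)

[0,13] -15+38=23 d=34 * → r--
[0,12] -15+34=19 d=30 * → r--
[0,11] -15+26=11 d=22 * → r--
[0,10] -15+24=9 d=20 * → r--
[0,9] -15+21=6 d=17 * → r--
[0,8] -15+19=4 d=15 * → r--
[0,7] -15+14=-1 d=10 * → r--
[0,6] -15+9=-6 d=5 * → r--
[0,5] -15+3=-12 d=1 * → l++
[1,5] -14+3=-11 d=0 * → stop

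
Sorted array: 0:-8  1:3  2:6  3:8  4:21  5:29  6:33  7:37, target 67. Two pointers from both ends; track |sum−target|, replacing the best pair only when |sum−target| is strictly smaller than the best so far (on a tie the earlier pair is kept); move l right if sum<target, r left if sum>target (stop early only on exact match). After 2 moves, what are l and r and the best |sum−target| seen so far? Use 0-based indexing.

l=2, r=7, best |Δ|=27

l=0 r=7: -8+37=29 d=38 *, l++
l=1 r=7: 3+37=40 d=27 *, l++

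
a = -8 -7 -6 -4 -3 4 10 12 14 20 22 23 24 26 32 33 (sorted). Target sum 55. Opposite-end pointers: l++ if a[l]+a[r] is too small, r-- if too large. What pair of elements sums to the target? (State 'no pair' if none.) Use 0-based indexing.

l=0 r=15: -8+33=25 <55, l++
l=1 r=15: -7+33=26 <55, l++
l=2 r=15: -6+33=27 <55, l++
l=3 r=15: -4+33=29 <55, l++
l=4 r=15: -3+33=30 <55, l++
l=5 r=15: 4+33=37 <55, l++
l=6 r=15: 10+33=43 <55, l++
l=7 r=15: 12+33=45 <55, l++
l=8 r=15: 14+33=47 <55, l++
l=9 r=15: 20+33=53 <55, l++
l=10 r=15: 22+33=55, found

(22, 33)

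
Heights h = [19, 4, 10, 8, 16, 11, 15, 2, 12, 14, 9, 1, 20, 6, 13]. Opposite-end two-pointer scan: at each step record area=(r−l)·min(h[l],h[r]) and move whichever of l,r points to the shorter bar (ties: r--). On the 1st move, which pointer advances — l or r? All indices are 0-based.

[0,14] min(19,13)*14=182 best=182 * → r--

r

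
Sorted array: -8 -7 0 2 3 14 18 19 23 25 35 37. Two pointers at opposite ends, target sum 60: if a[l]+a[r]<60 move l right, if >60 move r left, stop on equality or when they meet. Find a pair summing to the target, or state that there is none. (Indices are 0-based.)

l=0 r=11: -8+37=29 <60, l++
l=1 r=11: -7+37=30 <60, l++
l=2 r=11: 0+37=37 <60, l++
l=3 r=11: 2+37=39 <60, l++
l=4 r=11: 3+37=40 <60, l++
l=5 r=11: 14+37=51 <60, l++
l=6 r=11: 18+37=55 <60, l++
l=7 r=11: 19+37=56 <60, l++
l=8 r=11: 23+37=60, found

(23, 37)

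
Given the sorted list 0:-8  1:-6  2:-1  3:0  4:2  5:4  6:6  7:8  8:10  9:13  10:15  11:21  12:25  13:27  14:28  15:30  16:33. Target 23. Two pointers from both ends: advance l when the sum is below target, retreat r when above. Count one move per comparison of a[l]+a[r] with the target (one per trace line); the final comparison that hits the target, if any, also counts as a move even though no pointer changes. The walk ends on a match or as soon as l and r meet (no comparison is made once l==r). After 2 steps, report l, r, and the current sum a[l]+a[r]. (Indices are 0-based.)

[0,16] -8+33=25 >23 → r--
[0,15] -8+30=22 <23 → l++

l=1, r=15, sum=24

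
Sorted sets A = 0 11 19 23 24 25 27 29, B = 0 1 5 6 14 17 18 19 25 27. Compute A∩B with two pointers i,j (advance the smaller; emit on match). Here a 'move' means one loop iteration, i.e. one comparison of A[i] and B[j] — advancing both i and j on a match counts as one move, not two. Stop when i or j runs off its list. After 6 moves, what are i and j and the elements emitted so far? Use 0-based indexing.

i=0 j=0: 0==0 emit, i++,j++
i=1 j=1: 11>1, j++
i=1 j=2: 11>5, j++
i=1 j=3: 11>6, j++
i=1 j=4: 11<14, i++
i=2 j=4: 19>14, j++

i=2, j=5, emitted=[0]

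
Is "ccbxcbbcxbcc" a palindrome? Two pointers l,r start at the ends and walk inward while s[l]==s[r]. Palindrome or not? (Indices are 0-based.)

[0,11] 'c'=='c' → l++,r--
[1,10] 'c'=='c' → l++,r--
[2,9] 'b'=='b' → l++,r--
[3,8] 'x'=='x' → l++,r--
[4,7] 'c'=='c' → l++,r--
[5,6] 'b'=='b' → l++,r--

palindrome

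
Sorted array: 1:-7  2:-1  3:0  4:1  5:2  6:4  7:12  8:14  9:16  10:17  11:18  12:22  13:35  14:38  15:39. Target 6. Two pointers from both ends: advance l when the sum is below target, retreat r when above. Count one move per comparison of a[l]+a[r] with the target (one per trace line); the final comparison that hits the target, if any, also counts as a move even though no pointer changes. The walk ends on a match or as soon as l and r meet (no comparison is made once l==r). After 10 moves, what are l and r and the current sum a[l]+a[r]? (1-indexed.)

l=2, r=6, sum=3

l=1 r=15: -7+39=32 >6, r--
l=1 r=14: -7+38=31 >6, r--
l=1 r=13: -7+35=28 >6, r--
l=1 r=12: -7+22=15 >6, r--
l=1 r=11: -7+18=11 >6, r--
l=1 r=10: -7+17=10 >6, r--
l=1 r=9: -7+16=9 >6, r--
l=1 r=8: -7+14=7 >6, r--
l=1 r=7: -7+12=5 <6, l++
l=2 r=7: -1+12=11 >6, r--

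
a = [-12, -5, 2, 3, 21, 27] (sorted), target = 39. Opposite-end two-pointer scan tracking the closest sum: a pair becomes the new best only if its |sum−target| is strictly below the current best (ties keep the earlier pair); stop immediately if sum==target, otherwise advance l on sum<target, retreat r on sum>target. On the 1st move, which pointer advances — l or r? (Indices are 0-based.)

l

l=0 r=5: -12+27=15 d=24 *, l++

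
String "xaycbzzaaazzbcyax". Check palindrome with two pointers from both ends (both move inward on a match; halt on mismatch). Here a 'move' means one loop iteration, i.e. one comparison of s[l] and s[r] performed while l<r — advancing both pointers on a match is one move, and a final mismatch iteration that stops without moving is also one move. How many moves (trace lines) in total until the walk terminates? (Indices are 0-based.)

[0,16] 'x'=='x' → l++,r--
[1,15] 'a'=='a' → l++,r--
[2,14] 'y'=='y' → l++,r--
[3,13] 'c'=='c' → l++,r--
[4,12] 'b'=='b' → l++,r--
[5,11] 'z'=='z' → l++,r--
[6,10] 'z'=='z' → l++,r--
[7,9] 'a'=='a' → l++,r--

8 moves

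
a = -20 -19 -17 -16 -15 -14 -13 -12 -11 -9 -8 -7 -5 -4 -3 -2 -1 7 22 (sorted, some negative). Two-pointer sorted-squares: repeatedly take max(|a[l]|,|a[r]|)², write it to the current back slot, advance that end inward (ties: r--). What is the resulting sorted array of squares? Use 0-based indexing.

l=0 r=18: |-20|<=|22| out[18]=484, r--
l=0 r=17: |-20|>|7| out[17]=400, l++
l=1 r=17: |-19|>|7| out[16]=361, l++
l=2 r=17: |-17|>|7| out[15]=289, l++
l=3 r=17: |-16|>|7| out[14]=256, l++
l=4 r=17: |-15|>|7| out[13]=225, l++
l=5 r=17: |-14|>|7| out[12]=196, l++
l=6 r=17: |-13|>|7| out[11]=169, l++
l=7 r=17: |-12|>|7| out[10]=144, l++
l=8 r=17: |-11|>|7| out[9]=121, l++
l=9 r=17: |-9|>|7| out[8]=81, l++
l=10 r=17: |-8|>|7| out[7]=64, l++
l=11 r=17: |-7|<=|7| out[6]=49, r--
l=11 r=16: |-7|>|-1| out[5]=49, l++
l=12 r=16: |-5|>|-1| out[4]=25, l++
l=13 r=16: |-4|>|-1| out[3]=16, l++
l=14 r=16: |-3|>|-1| out[2]=9, l++
l=15 r=16: |-2|>|-1| out[1]=4, l++
l=16 r=16: |-1|<=|-1| out[0]=1, r--

[1, 4, 9, 16, 25, 49, 49, 64, 81, 121, 144, 169, 196, 225, 256, 289, 361, 400, 484]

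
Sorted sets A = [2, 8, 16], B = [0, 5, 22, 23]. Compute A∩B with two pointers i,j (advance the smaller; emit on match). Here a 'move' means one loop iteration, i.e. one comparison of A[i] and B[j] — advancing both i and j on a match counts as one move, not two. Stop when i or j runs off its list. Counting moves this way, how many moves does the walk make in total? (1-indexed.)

5 moves

i=1 j=1: 2>0, j++
i=1 j=2: 2<5, i++
i=2 j=2: 8>5, j++
i=2 j=3: 8<22, i++
i=3 j=3: 16<22, i++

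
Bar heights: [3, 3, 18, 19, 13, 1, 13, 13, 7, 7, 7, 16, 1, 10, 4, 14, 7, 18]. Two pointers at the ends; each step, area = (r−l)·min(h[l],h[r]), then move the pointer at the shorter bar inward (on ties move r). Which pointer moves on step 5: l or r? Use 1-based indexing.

l=1 r=18: min(3,18)*17=51 best=51 *, l++
l=2 r=18: min(3,18)*16=48 best=51, l++
l=3 r=18: min(18,18)*15=270 best=270 *, r--
l=3 r=17: min(18,7)*14=98 best=270, r--
l=3 r=16: min(18,14)*13=182 best=270, r--

r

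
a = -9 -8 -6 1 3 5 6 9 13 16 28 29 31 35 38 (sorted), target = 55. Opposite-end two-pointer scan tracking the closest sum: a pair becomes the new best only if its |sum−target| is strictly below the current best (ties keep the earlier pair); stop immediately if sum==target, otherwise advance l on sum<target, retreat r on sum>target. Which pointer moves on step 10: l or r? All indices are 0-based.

l=0 r=14: -9+38=29 d=26 *, l++
l=1 r=14: -8+38=30 d=25 *, l++
l=2 r=14: -6+38=32 d=23 *, l++
l=3 r=14: 1+38=39 d=16 *, l++
l=4 r=14: 3+38=41 d=14 *, l++
l=5 r=14: 5+38=43 d=12 *, l++
l=6 r=14: 6+38=44 d=11 *, l++
l=7 r=14: 9+38=47 d=8 *, l++
l=8 r=14: 13+38=51 d=4 *, l++
l=9 r=14: 16+38=54 d=1 *, l++

l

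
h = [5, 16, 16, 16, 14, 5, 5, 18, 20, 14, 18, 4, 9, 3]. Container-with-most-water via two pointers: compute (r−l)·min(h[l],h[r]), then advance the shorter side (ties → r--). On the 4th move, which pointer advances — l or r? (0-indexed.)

l=0 r=13: min(5,3)*13=39 best=39 *, r--
l=0 r=12: min(5,9)*12=60 best=60 *, l++
l=1 r=12: min(16,9)*11=99 best=99 *, r--
l=1 r=11: min(16,4)*10=40 best=99, r--

r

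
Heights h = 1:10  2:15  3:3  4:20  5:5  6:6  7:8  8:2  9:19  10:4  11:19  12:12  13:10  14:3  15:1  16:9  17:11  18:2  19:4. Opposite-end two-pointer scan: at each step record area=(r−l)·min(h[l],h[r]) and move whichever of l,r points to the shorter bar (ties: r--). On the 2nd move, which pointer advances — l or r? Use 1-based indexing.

l=1 r=19: min(10,4)*18=72 best=72 *, r--
l=1 r=18: min(10,2)*17=34 best=72, r--

r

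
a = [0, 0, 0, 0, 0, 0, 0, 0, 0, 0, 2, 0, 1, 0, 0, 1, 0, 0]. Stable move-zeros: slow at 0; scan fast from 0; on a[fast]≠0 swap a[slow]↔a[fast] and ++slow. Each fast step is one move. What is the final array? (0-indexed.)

slow=0 fast=0: a[fast]=0, fast++
slow=0 fast=1: a[fast]=0, fast++
slow=0 fast=2: a[fast]=0, fast++
slow=0 fast=3: a[fast]=0, fast++
slow=0 fast=4: a[fast]=0, fast++
slow=0 fast=5: a[fast]=0, fast++
slow=0 fast=6: a[fast]=0, fast++
slow=0 fast=7: a[fast]=0, fast++
slow=0 fast=8: a[fast]=0, fast++
slow=0 fast=9: a[fast]=0, fast++
slow=0 fast=10: a[fast]=2≠0 swap→a[0]=2, slow++,fast++
slow=1 fast=11: a[fast]=0, fast++
slow=1 fast=12: a[fast]=1≠0 swap→a[1]=1, slow++,fast++
slow=2 fast=13: a[fast]=0, fast++
slow=2 fast=14: a[fast]=0, fast++
slow=2 fast=15: a[fast]=1≠0 swap→a[2]=1, slow++,fast++
slow=3 fast=16: a[fast]=0, fast++
slow=3 fast=17: a[fast]=0, fast++

[2, 1, 1, 0, 0, 0, 0, 0, 0, 0, 0, 0, 0, 0, 0, 0, 0, 0]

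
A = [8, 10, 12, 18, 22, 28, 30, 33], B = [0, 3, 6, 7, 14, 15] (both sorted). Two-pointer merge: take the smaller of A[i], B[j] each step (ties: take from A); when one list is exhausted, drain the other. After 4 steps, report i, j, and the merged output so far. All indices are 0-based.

i=0 j=0: A[i]=8>B[j]=0 take 0, j++
i=0 j=1: A[i]=8>B[j]=3 take 3, j++
i=0 j=2: A[i]=8>B[j]=6 take 6, j++
i=0 j=3: A[i]=8>B[j]=7 take 7, j++

i=0, j=4, merged so far=[0, 3, 6, 7]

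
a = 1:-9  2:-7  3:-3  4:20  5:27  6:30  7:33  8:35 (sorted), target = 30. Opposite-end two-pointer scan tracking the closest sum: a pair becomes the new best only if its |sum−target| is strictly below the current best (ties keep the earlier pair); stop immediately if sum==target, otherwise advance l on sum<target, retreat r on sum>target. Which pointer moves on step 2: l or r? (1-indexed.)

l

l=1 r=8: -9+35=26 d=4 *, l++
l=2 r=8: -7+35=28 d=2 *, l++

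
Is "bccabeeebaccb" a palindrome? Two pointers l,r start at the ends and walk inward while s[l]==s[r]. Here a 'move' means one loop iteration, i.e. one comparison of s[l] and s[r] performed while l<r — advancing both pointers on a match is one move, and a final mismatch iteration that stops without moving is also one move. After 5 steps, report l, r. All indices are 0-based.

l=0 r=12: 'b'=='b', l++,r--
l=1 r=11: 'c'=='c', l++,r--
l=2 r=10: 'c'=='c', l++,r--
l=3 r=9: 'a'=='a', l++,r--
l=4 r=8: 'b'=='b', l++,r--

l=5, r=7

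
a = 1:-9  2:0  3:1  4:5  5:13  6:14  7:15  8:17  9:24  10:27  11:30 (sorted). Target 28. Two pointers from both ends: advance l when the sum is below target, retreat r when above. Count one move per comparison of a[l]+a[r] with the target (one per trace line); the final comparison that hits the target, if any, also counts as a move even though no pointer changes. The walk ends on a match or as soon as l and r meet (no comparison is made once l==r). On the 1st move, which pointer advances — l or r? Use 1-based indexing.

[1,11] -9+30=21 <28 → l++

l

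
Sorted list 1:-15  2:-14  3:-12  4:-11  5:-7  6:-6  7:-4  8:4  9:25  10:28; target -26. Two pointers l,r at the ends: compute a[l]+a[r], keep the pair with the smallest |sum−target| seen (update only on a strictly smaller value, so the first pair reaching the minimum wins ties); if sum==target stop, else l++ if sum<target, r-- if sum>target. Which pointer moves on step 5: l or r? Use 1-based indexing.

[1,10] -15+28=13 d=39 * → r--
[1,9] -15+25=10 d=36 * → r--
[1,8] -15+4=-11 d=15 * → r--
[1,7] -15+-4=-19 d=7 * → r--
[1,6] -15+-6=-21 d=5 * → r--

r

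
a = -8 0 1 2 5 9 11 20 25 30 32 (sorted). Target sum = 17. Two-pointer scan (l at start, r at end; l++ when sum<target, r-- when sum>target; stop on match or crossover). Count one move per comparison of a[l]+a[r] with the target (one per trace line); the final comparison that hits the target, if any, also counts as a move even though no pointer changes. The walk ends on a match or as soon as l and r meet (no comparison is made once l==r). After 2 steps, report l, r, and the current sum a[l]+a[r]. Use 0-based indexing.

l=0 r=10: -8+32=24 >17, r--
l=0 r=9: -8+30=22 >17, r--

l=0, r=8, sum=17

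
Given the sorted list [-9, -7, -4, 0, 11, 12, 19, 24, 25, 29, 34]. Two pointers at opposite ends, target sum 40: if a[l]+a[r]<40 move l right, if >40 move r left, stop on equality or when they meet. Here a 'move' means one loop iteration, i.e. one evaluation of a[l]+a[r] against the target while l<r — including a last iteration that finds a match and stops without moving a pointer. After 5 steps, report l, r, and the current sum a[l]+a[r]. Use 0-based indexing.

l=4, r=9, sum=40

[0,10] -9+34=25 <40 → l++
[1,10] -7+34=27 <40 → l++
[2,10] -4+34=30 <40 → l++
[3,10] 0+34=34 <40 → l++
[4,10] 11+34=45 >40 → r--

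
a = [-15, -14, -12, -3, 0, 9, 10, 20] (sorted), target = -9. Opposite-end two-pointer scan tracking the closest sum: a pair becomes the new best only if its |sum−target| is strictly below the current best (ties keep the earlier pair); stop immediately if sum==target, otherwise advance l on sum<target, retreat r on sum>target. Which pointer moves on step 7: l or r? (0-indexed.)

r

[0,7] -15+20=5 d=14 * → r--
[0,6] -15+10=-5 d=4 * → r--
[0,5] -15+9=-6 d=3 * → r--
[0,4] -15+0=-15 d=6 → l++
[1,4] -14+0=-14 d=5 → l++
[2,4] -12+0=-12 d=3 → l++
[3,4] -3+0=-3 d=6 → r--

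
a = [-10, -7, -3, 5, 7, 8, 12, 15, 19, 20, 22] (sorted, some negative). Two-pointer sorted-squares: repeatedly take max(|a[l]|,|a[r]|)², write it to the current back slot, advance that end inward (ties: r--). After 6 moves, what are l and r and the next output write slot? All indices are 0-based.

l=0 r=10: |-10|<=|22| out[10]=484, r--
l=0 r=9: |-10|<=|20| out[9]=400, r--
l=0 r=8: |-10|<=|19| out[8]=361, r--
l=0 r=7: |-10|<=|15| out[7]=225, r--
l=0 r=6: |-10|<=|12| out[6]=144, r--
l=0 r=5: |-10|>|8| out[5]=100, l++

l=1, r=5, next write slot=4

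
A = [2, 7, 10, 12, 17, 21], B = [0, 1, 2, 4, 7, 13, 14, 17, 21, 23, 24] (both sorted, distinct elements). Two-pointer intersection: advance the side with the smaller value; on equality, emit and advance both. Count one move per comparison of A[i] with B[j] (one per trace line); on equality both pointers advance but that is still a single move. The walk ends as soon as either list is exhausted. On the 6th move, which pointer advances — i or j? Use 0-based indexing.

i=0 j=0: 2>0, j++
i=0 j=1: 2>1, j++
i=0 j=2: 2==2 emit, i++,j++
i=1 j=3: 7>4, j++
i=1 j=4: 7==7 emit, i++,j++
i=2 j=5: 10<13, i++

i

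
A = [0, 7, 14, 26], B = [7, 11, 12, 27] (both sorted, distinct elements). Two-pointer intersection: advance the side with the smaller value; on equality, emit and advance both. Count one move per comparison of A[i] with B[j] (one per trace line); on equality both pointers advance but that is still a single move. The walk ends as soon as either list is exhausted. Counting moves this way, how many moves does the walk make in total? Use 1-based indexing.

[i=1,j=1] 0<7 → i++
[i=2,j=1] 7==7 emit → i++,j++
[i=3,j=2] 14>11 → j++
[i=3,j=3] 14>12 → j++
[i=3,j=4] 14<27 → i++
[i=4,j=4] 26<27 → i++

6 moves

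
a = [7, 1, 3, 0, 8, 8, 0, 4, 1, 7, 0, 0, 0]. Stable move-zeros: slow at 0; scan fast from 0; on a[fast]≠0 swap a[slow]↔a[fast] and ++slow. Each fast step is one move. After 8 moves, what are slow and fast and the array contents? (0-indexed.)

slow=0 fast=0: a[fast]=7≠0 swap→a[0]=7, slow++,fast++
slow=1 fast=1: a[fast]=1≠0 swap→a[1]=1, slow++,fast++
slow=2 fast=2: a[fast]=3≠0 swap→a[2]=3, slow++,fast++
slow=3 fast=3: a[fast]=0, fast++
slow=3 fast=4: a[fast]=8≠0 swap→a[3]=8, slow++,fast++
slow=4 fast=5: a[fast]=8≠0 swap→a[4]=8, slow++,fast++
slow=5 fast=6: a[fast]=0, fast++
slow=5 fast=7: a[fast]=4≠0 swap→a[5]=4, slow++,fast++

slow=6, fast=8, a=[7, 1, 3, 8, 8, 4, 0, 0, 1, 7, 0, 0, 0]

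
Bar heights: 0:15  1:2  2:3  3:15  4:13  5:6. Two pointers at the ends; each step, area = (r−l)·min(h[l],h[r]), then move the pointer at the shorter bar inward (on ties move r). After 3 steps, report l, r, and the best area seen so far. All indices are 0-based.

l=0 r=5: min(15,6)*5=30 best=30 *, r--
l=0 r=4: min(15,13)*4=52 best=52 *, r--
l=0 r=3: min(15,15)*3=45 best=52, r--

l=0, r=2, best area=52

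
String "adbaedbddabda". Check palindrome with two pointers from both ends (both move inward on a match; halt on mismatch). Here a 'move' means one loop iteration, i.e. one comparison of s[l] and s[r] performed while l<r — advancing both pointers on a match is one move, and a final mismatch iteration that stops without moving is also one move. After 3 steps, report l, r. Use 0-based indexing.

l=3, r=9

[0,12] 'a'=='a' → l++,r--
[1,11] 'd'=='d' → l++,r--
[2,10] 'b'=='b' → l++,r--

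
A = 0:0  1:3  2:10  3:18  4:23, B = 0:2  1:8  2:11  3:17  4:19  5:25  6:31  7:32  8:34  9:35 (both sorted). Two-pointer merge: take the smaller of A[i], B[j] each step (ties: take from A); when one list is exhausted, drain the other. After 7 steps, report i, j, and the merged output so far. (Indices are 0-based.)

i=3, j=4, merged so far=[0, 2, 3, 8, 10, 11, 17]

[i=0,j=0] A[i]=0<=B[j]=2 take 0 → i++
[i=1,j=0] A[i]=3>B[j]=2 take 2 → j++
[i=1,j=1] A[i]=3<=B[j]=8 take 3 → i++
[i=2,j=1] A[i]=10>B[j]=8 take 8 → j++
[i=2,j=2] A[i]=10<=B[j]=11 take 10 → i++
[i=3,j=2] A[i]=18>B[j]=11 take 11 → j++
[i=3,j=3] A[i]=18>B[j]=17 take 17 → j++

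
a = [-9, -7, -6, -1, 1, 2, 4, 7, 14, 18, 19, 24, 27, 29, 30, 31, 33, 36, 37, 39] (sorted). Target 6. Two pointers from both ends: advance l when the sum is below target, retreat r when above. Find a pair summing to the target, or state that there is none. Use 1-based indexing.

(-1, 7)

[1,20] -9+39=30 >6 → r--
[1,19] -9+37=28 >6 → r--
[1,18] -9+36=27 >6 → r--
[1,17] -9+33=24 >6 → r--
[1,16] -9+31=22 >6 → r--
[1,15] -9+30=21 >6 → r--
[1,14] -9+29=20 >6 → r--
[1,13] -9+27=18 >6 → r--
[1,12] -9+24=15 >6 → r--
[1,11] -9+19=10 >6 → r--
[1,10] -9+18=9 >6 → r--
[1,9] -9+14=5 <6 → l++
[2,9] -7+14=7 >6 → r--
[2,8] -7+7=0 <6 → l++
[3,8] -6+7=1 <6 → l++
[4,8] -1+7=6 → found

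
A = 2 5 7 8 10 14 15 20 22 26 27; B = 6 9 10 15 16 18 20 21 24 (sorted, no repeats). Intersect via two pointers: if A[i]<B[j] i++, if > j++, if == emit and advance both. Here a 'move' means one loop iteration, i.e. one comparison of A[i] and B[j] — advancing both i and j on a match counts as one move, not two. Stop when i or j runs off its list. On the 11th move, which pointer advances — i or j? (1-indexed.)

j

i=1 j=1: 2<6, i++
i=2 j=1: 5<6, i++
i=3 j=1: 7>6, j++
i=3 j=2: 7<9, i++
i=4 j=2: 8<9, i++
i=5 j=2: 10>9, j++
i=5 j=3: 10==10 emit, i++,j++
i=6 j=4: 14<15, i++
i=7 j=4: 15==15 emit, i++,j++
i=8 j=5: 20>16, j++
i=8 j=6: 20>18, j++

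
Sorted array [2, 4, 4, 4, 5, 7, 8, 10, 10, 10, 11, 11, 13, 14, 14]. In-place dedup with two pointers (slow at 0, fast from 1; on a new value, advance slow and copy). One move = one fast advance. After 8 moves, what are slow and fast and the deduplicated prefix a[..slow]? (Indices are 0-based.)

slow=5, fast=9, prefix=[2, 4, 5, 7, 8, 10]

slow=0 fast=1: a[fast]=4≠a[slow]=2 write a[1]=4, slow++,fast++
slow=1 fast=2: a[fast]=4=a[slow] dup, fast++
slow=1 fast=3: a[fast]=4=a[slow] dup, fast++
slow=1 fast=4: a[fast]=5≠a[slow]=4 write a[2]=5, slow++,fast++
slow=2 fast=5: a[fast]=7≠a[slow]=5 write a[3]=7, slow++,fast++
slow=3 fast=6: a[fast]=8≠a[slow]=7 write a[4]=8, slow++,fast++
slow=4 fast=7: a[fast]=10≠a[slow]=8 write a[5]=10, slow++,fast++
slow=5 fast=8: a[fast]=10=a[slow] dup, fast++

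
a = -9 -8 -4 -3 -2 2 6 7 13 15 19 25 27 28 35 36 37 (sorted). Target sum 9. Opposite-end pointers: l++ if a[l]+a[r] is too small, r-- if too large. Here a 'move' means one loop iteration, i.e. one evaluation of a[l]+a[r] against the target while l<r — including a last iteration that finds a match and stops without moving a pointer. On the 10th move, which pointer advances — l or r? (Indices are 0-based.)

r

l=0 r=16: -9+37=28 >9, r--
l=0 r=15: -9+36=27 >9, r--
l=0 r=14: -9+35=26 >9, r--
l=0 r=13: -9+28=19 >9, r--
l=0 r=12: -9+27=18 >9, r--
l=0 r=11: -9+25=16 >9, r--
l=0 r=10: -9+19=10 >9, r--
l=0 r=9: -9+15=6 <9, l++
l=1 r=9: -8+15=7 <9, l++
l=2 r=9: -4+15=11 >9, r--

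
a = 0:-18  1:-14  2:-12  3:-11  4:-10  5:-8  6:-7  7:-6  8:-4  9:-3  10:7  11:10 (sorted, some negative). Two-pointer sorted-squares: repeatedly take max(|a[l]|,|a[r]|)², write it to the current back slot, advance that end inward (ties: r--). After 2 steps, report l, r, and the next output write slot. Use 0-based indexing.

[0,11] |-18|>|10| out[11]=324 → l++
[1,11] |-14|>|10| out[10]=196 → l++

l=2, r=11, next write slot=9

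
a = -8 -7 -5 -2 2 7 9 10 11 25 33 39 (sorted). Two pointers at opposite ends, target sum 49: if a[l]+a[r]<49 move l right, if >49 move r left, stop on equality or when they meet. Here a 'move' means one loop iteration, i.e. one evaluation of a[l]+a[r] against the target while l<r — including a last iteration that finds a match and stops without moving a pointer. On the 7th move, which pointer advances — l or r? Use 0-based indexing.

l

l=0 r=11: -8+39=31 <49, l++
l=1 r=11: -7+39=32 <49, l++
l=2 r=11: -5+39=34 <49, l++
l=3 r=11: -2+39=37 <49, l++
l=4 r=11: 2+39=41 <49, l++
l=5 r=11: 7+39=46 <49, l++
l=6 r=11: 9+39=48 <49, l++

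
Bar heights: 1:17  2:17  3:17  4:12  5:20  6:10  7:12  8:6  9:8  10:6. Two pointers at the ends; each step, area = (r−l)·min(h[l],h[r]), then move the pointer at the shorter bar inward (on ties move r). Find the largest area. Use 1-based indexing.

l=1 r=10: min(17,6)*9=54 best=54 *, r--
l=1 r=9: min(17,8)*8=64 best=64 *, r--
l=1 r=8: min(17,6)*7=42 best=64, r--
l=1 r=7: min(17,12)*6=72 best=72 *, r--
l=1 r=6: min(17,10)*5=50 best=72, r--
l=1 r=5: min(17,20)*4=68 best=72, l++
l=2 r=5: min(17,20)*3=51 best=72, l++
l=3 r=5: min(17,20)*2=34 best=72, l++
l=4 r=5: min(12,20)*1=12 best=72, l++

max area = 72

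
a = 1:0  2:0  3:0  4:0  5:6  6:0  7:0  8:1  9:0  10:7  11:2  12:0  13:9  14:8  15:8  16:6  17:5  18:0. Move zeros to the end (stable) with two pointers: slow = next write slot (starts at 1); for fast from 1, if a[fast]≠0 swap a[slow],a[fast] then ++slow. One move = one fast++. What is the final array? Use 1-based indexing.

[6, 1, 7, 2, 9, 8, 8, 6, 5, 0, 0, 0, 0, 0, 0, 0, 0, 0]

(s=1,f=1) a[fast]=0 → fast++
(s=1,f=2) a[fast]=0 → fast++
(s=1,f=3) a[fast]=0 → fast++
(s=1,f=4) a[fast]=0 → fast++
(s=1,f=5) a[fast]=6≠0 swap→a[1]=6 → slow++,fast++
(s=2,f=6) a[fast]=0 → fast++
(s=2,f=7) a[fast]=0 → fast++
(s=2,f=8) a[fast]=1≠0 swap→a[2]=1 → slow++,fast++
(s=3,f=9) a[fast]=0 → fast++
(s=3,f=10) a[fast]=7≠0 swap→a[3]=7 → slow++,fast++
(s=4,f=11) a[fast]=2≠0 swap→a[4]=2 → slow++,fast++
(s=5,f=12) a[fast]=0 → fast++
(s=5,f=13) a[fast]=9≠0 swap→a[5]=9 → slow++,fast++
(s=6,f=14) a[fast]=8≠0 swap→a[6]=8 → slow++,fast++
(s=7,f=15) a[fast]=8≠0 swap→a[7]=8 → slow++,fast++
(s=8,f=16) a[fast]=6≠0 swap→a[8]=6 → slow++,fast++
(s=9,f=17) a[fast]=5≠0 swap→a[9]=5 → slow++,fast++
(s=10,f=18) a[fast]=0 → fast++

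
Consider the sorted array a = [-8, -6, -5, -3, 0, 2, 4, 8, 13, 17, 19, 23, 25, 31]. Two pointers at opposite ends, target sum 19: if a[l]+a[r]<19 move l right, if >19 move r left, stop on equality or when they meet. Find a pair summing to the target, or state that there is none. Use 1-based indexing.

(-6, 25)

l=1 r=14: -8+31=23 >19, r--
l=1 r=13: -8+25=17 <19, l++
l=2 r=13: -6+25=19, found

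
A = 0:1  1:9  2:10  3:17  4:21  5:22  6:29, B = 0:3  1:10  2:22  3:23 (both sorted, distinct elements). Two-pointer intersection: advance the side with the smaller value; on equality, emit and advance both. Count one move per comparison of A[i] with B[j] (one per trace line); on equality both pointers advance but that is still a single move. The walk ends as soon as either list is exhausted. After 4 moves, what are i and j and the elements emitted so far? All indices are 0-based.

i=3, j=2, emitted=[10]

[i=0,j=0] 1<3 → i++
[i=1,j=0] 9>3 → j++
[i=1,j=1] 9<10 → i++
[i=2,j=1] 10==10 emit → i++,j++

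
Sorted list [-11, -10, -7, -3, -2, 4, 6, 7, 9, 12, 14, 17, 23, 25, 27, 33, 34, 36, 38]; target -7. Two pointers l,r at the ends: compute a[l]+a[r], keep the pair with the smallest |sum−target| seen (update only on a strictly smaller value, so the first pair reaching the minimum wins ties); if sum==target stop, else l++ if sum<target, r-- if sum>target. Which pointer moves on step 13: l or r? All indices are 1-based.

[1,19] -11+38=27 d=34 * → r--
[1,18] -11+36=25 d=32 * → r--
[1,17] -11+34=23 d=30 * → r--
[1,16] -11+33=22 d=29 * → r--
[1,15] -11+27=16 d=23 * → r--
[1,14] -11+25=14 d=21 * → r--
[1,13] -11+23=12 d=19 * → r--
[1,12] -11+17=6 d=13 * → r--
[1,11] -11+14=3 d=10 * → r--
[1,10] -11+12=1 d=8 * → r--
[1,9] -11+9=-2 d=5 * → r--
[1,8] -11+7=-4 d=3 * → r--
[1,7] -11+6=-5 d=2 * → r--

r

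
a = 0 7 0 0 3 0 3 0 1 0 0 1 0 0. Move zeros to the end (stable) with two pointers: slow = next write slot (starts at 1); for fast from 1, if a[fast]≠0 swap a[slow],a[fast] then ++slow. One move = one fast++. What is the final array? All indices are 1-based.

slow=1 fast=1: a[fast]=0, fast++
slow=1 fast=2: a[fast]=7≠0 swap→a[1]=7, slow++,fast++
slow=2 fast=3: a[fast]=0, fast++
slow=2 fast=4: a[fast]=0, fast++
slow=2 fast=5: a[fast]=3≠0 swap→a[2]=3, slow++,fast++
slow=3 fast=6: a[fast]=0, fast++
slow=3 fast=7: a[fast]=3≠0 swap→a[3]=3, slow++,fast++
slow=4 fast=8: a[fast]=0, fast++
slow=4 fast=9: a[fast]=1≠0 swap→a[4]=1, slow++,fast++
slow=5 fast=10: a[fast]=0, fast++
slow=5 fast=11: a[fast]=0, fast++
slow=5 fast=12: a[fast]=1≠0 swap→a[5]=1, slow++,fast++
slow=6 fast=13: a[fast]=0, fast++
slow=6 fast=14: a[fast]=0, fast++

[7, 3, 3, 1, 1, 0, 0, 0, 0, 0, 0, 0, 0, 0]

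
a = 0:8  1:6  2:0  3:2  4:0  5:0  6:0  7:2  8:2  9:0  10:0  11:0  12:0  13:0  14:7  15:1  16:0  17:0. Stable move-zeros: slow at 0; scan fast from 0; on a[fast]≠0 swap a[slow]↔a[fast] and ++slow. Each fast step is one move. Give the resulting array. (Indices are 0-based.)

[8, 6, 2, 2, 2, 7, 1, 0, 0, 0, 0, 0, 0, 0, 0, 0, 0, 0]

(s=0,f=0) a[fast]=8≠0 swap→a[0]=8 → slow++,fast++
(s=1,f=1) a[fast]=6≠0 swap→a[1]=6 → slow++,fast++
(s=2,f=2) a[fast]=0 → fast++
(s=2,f=3) a[fast]=2≠0 swap→a[2]=2 → slow++,fast++
(s=3,f=4) a[fast]=0 → fast++
(s=3,f=5) a[fast]=0 → fast++
(s=3,f=6) a[fast]=0 → fast++
(s=3,f=7) a[fast]=2≠0 swap→a[3]=2 → slow++,fast++
(s=4,f=8) a[fast]=2≠0 swap→a[4]=2 → slow++,fast++
(s=5,f=9) a[fast]=0 → fast++
(s=5,f=10) a[fast]=0 → fast++
(s=5,f=11) a[fast]=0 → fast++
(s=5,f=12) a[fast]=0 → fast++
(s=5,f=13) a[fast]=0 → fast++
(s=5,f=14) a[fast]=7≠0 swap→a[5]=7 → slow++,fast++
(s=6,f=15) a[fast]=1≠0 swap→a[6]=1 → slow++,fast++
(s=7,f=16) a[fast]=0 → fast++
(s=7,f=17) a[fast]=0 → fast++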